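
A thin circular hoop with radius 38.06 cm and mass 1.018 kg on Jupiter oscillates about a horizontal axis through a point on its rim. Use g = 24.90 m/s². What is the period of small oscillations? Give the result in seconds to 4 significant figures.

I_cm = mr² = 0.14746 kg·m². The pivot is at distance d = 0.3806 m from the centre of mass.
By the parallel-axis theorem, I = I_cm + md² = 0.14746 + 0.14746 = 0.29493 kg·m².
T = 2π√(I/(mgd)) = 2π√(0.29493/(1.018 × 24.90 × 0.3806)) = 1.099 s.

1.099 s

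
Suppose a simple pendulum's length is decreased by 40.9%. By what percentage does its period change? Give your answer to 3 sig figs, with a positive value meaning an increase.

T ∝ √L, so T'/T = √(0.5910) = 0.7688.
Percentage change in T = (0.7688 − 1) × 100% = -23.1%.

-23.1%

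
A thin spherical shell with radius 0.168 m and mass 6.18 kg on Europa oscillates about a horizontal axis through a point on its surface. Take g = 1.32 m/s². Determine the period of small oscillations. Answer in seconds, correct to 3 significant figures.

I_cm = (2/3)mr² = 0.1163 kg·m². The pivot is at distance d = 0.168 m from the centre of mass.
By the parallel-axis theorem, I = I_cm + md² = 0.1163 + 0.1744 = 0.2907 kg·m².
T = 2π√(I/(mgd)) = 2π√(0.2907/(6.18 × 1.32 × 0.168)) = 2.89 s.

2.89 s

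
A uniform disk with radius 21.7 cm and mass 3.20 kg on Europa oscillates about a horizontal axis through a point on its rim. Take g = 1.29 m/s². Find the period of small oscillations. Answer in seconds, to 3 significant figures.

I_cm = ½mr² = 0.07534 kg·m². The pivot is at distance d = 0.217 m from the centre of mass.
By the parallel-axis theorem, I = I_cm + md² = 0.07534 + 0.1507 = 0.2260 kg·m².
T = 2π√(I/(mgd)) = 2π√(0.2260/(3.20 × 1.29 × 0.217)) = 3.16 s.

3.16 s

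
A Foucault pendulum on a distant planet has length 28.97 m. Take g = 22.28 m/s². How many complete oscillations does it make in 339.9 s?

47

T = 2π√(L/g) = 2π√(28.97/22.28) = 7.1647 s.
Number of complete oscillations = ⌊339.9/7.1647⌋ = ⌊47.441⌋ = 47.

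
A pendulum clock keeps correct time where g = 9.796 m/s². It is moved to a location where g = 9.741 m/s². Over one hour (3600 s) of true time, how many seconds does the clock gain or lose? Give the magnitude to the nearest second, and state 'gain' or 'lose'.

lose 10 s

The clock's period scales as T ∝ 1/√g, so T'/T = √(9.796/9.741) = 1.00282.
In 3600 s of true time the clock registers 3600/1.00282 = 3589.9 s, so it loses 10 s.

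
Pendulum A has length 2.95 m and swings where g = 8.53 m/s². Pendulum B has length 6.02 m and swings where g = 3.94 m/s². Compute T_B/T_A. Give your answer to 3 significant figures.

2.10

T = 2π√(L/g), so T_B/T_A = √((L_B/g_B)/(L_A/g_A)) = √((6.02/3.94)/(2.95/8.53)) = 2.10.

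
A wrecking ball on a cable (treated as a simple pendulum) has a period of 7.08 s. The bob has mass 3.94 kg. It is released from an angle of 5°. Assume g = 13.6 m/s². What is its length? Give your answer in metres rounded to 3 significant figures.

17.3 m

From T = 2π√(L/g), L = gT²/(4π²) = 13.6 × 7.080²/(4π²) = 17.3 m.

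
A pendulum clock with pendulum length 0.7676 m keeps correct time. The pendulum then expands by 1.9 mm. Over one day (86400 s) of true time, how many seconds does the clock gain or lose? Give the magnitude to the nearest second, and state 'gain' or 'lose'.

lose 107 s

T ∝ √L, so T'/T = √(0.76950/0.7676) = 1.00124.
In 86400 s of true time the clock registers 86400/1.00124 = 86293.3 s, so it loses 107 s.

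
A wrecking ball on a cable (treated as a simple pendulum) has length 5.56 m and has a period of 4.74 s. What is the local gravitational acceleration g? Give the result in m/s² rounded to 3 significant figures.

9.77 m/s²

From T = 2π√(L/g), g = 4π²L/T² = 4π² × 5.56/4.740² = 9.77 m/s².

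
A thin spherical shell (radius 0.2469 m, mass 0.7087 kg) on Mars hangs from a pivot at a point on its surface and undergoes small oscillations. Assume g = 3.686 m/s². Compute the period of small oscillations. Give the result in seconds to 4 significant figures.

2.099 s

I_cm = (2/3)mr² = 0.028801 kg·m². The pivot is at distance d = 0.2469 m from the centre of mass.
By the parallel-axis theorem, I = I_cm + md² = 0.028801 + 0.043202 = 0.072003 kg·m².
T = 2π√(I/(mgd)) = 2π√(0.072003/(0.7087 × 3.686 × 0.2469)) = 2.099 s.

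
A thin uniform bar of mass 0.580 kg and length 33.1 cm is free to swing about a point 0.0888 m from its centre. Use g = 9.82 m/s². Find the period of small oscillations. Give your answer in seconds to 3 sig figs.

For a physical pendulum T = 2π√(I/(mgd)), with d = 0.08880 m from pivot to centre of mass.
I_cm = mL²/12 = 0.580 × 0.331²/12 = 0.005295 kg·m²; I = I_cm + md² = 0.005295 + 0.580 × 0.08880² = 0.009869 kg·m².
T = 2π√(0.009869/(0.580 × 9.82 × 0.08880)) = 0.878 s.

0.878 s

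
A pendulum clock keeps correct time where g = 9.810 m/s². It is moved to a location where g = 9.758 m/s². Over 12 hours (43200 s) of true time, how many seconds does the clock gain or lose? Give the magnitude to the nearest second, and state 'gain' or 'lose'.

lose 115 s

The clock's period scales as T ∝ 1/√g, so T'/T = √(9.810/9.758) = 1.00266.
In 43200 s of true time the clock registers 43200/1.00266 = 43085.4 s, so it loses 115 s.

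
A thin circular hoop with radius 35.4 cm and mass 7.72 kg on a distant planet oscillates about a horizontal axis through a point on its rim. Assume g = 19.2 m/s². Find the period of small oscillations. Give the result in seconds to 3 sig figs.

I_cm = mr² = 0.9674 kg·m². The pivot is at distance d = 0.354 m from the centre of mass.
By the parallel-axis theorem, I = I_cm + md² = 0.9674 + 0.9674 = 1.935 kg·m².
T = 2π√(I/(mgd)) = 2π√(1.935/(7.72 × 19.2 × 0.354)) = 1.21 s.

1.21 s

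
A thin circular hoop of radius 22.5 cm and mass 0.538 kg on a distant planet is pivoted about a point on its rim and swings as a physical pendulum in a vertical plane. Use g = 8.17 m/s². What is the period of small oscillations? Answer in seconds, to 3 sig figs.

I_cm = mr² = 0.02724 kg·m². The pivot is at distance d = 0.225 m from the centre of mass.
By the parallel-axis theorem, I = I_cm + md² = 0.02724 + 0.02724 = 0.05447 kg·m².
T = 2π√(I/(mgd)) = 2π√(0.05447/(0.538 × 8.17 × 0.225)) = 1.47 s.

1.47 s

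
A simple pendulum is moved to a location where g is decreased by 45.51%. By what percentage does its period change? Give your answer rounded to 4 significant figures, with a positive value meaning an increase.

T ∝ 1/√g, so T'/T = 1/√(0.54490) = 1.3547.
Percentage change in T = (1.3547 − 1) × 100% = 35.47%.

35.47%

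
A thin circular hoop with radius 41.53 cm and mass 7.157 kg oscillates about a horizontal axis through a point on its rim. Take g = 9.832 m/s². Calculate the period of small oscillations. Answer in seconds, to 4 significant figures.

I_cm = mr² = 1.2344 kg·m². The pivot is at distance d = 0.4153 m from the centre of mass.
By the parallel-axis theorem, I = I_cm + md² = 1.2344 + 1.2344 = 2.4688 kg·m².
T = 2π√(I/(mgd)) = 2π√(2.4688/(7.157 × 9.832 × 0.4153)) = 1.826 s.

1.826 s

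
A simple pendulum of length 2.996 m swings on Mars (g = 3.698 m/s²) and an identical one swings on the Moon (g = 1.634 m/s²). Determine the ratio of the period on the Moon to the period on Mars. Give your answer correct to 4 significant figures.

1.504

T ∝ 1/√g, so T₂/T₁ = √(g₁/g₂) = √(3.698/1.634) = 1.504.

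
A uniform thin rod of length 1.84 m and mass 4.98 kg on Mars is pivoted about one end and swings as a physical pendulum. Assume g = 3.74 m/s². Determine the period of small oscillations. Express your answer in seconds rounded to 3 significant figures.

For a physical pendulum T = 2π√(I/(mgd)), with d = 0.9200 m from pivot to centre of mass.
I_cm = mL²/12 = 4.98 × 1.84²/12 = 1.405 kg·m²; I = I_cm + md² = 1.405 + 4.98 × 0.9200² = 5.620 kg·m².
T = 2π√(5.620/(4.98 × 3.74 × 0.9200)) = 3.60 s.

3.60 s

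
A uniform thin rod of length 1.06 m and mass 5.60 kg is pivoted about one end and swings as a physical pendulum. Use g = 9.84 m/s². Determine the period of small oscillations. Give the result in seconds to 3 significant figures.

For a physical pendulum T = 2π√(I/(mgd)), with d = 0.5300 m from pivot to centre of mass.
I_cm = mL²/12 = 5.60 × 1.06²/12 = 0.5243 kg·m²; I = I_cm + md² = 0.5243 + 5.60 × 0.5300² = 2.097 kg·m².
T = 2π√(2.097/(5.60 × 9.84 × 0.5300)) = 1.68 s.

1.68 s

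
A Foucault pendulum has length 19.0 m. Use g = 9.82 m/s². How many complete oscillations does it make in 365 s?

41

T = 2π√(L/g) = 2π√(19.0/9.82) = 8.740 s.
Number of complete oscillations = ⌊365/8.740⌋ = ⌊41.76⌋ = 41.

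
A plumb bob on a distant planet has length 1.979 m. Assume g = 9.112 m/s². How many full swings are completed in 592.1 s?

202

T = 2π√(L/g) = 2π√(1.979/9.112) = 2.9282 s.
Number of complete oscillations = ⌊592.1/2.9282⌋ = ⌊202.21⌋ = 202.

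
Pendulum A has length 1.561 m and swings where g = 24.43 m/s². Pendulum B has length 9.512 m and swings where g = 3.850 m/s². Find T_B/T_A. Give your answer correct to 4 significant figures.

6.218

T = 2π√(L/g), so T_B/T_A = √((L_B/g_B)/(L_A/g_A)) = √((9.512/3.850)/(1.561/24.43)) = 6.218.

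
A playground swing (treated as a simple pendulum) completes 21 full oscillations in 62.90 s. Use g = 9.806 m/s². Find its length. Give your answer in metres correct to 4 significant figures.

T = 62.90/21 = 2.9952 s.
From T = 2π√(L/g), L = gT²/(4π²) = 9.806 × 2.9952²/(4π²) = 2.228 m.

2.228 m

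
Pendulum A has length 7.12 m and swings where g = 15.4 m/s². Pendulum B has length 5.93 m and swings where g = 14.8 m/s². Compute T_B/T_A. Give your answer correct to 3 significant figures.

T = 2π√(L/g), so T_B/T_A = √((L_B/g_B)/(L_A/g_A)) = √((5.93/14.8)/(7.12/15.4)) = 0.931.

0.931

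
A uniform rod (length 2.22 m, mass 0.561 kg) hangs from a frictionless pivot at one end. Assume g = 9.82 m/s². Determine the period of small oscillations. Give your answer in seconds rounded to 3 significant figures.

For a physical pendulum T = 2π√(I/(mgd)), with d = 1.110 m from pivot to centre of mass.
I_cm = mL²/12 = 0.561 × 2.22²/12 = 0.2304 kg·m²; I = I_cm + md² = 0.2304 + 0.561 × 1.110² = 0.9216 kg·m².
T = 2π√(0.9216/(0.561 × 9.82 × 1.110)) = 2.44 s.

2.44 s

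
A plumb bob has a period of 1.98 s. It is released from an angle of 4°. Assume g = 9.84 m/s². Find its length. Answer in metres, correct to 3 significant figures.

0.977 m

From T = 2π√(L/g), L = gT²/(4π²) = 9.84 × 1.980²/(4π²) = 0.977 m.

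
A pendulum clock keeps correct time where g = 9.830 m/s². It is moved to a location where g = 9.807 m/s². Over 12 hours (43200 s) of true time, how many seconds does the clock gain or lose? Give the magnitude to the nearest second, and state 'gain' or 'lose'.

lose 51 s

The clock's period scales as T ∝ 1/√g, so T'/T = √(9.830/9.807) = 1.00117.
In 43200 s of true time the clock registers 43200/1.00117 = 43149.4 s, so it loses 51 s.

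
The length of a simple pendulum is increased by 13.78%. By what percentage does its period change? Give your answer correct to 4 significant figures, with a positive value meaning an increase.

6.668%

T ∝ √L, so T'/T = √(1.1378) = 1.0667.
Percentage change in T = (1.0667 − 1) × 100% = 6.668%.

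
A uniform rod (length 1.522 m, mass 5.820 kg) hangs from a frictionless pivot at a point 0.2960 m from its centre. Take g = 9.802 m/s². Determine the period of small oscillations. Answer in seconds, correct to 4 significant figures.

For a physical pendulum T = 2π√(I/(mgd)), with d = 0.29600 m from pivot to centre of mass.
I_cm = mL²/12 = 5.820 × 1.522²/12 = 1.1235 kg·m²; I = I_cm + md² = 1.1235 + 5.820 × 0.29600² = 1.6334 kg·m².
T = 2π√(1.6334/(5.820 × 9.802 × 0.29600)) = 1.954 s.

1.954 s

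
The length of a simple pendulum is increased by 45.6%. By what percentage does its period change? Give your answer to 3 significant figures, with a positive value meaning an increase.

20.7%

T ∝ √L, so T'/T = √(1.456) = 1.207.
Percentage change in T = (1.207 − 1) × 100% = 20.7%.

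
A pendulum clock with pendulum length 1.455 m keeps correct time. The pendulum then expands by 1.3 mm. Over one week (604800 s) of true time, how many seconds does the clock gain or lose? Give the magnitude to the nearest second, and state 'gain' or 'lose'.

T ∝ √L, so T'/T = √(1.45630/1.455) = 1.00045.
In 604800 s of true time the clock registers 604800/1.00045 = 604530.0 s, so it loses 270 s.

lose 270 s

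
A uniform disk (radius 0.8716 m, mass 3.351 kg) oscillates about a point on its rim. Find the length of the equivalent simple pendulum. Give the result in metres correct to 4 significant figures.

1.307 m

The equivalent simple-pendulum length is L_eq = I/(md), where I is about the pivot and d = 0.87160 m.
I_cm = ½mR² = 1.2729 kg·m², so I = I_cm + md² = 1.2729 + 2.5457 = 3.8186 kg·m².
L_eq = 3.8186/(3.351 × 0.87160) = 1.307 m.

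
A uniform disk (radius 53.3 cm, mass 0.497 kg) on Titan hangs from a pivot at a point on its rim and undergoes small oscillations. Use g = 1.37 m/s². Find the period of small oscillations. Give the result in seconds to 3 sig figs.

I_cm = ½mr² = 0.07060 kg·m². The pivot is at distance d = 0.533 m from the centre of mass.
By the parallel-axis theorem, I = I_cm + md² = 0.07060 + 0.1412 = 0.2118 kg·m².
T = 2π√(I/(mgd)) = 2π√(0.2118/(0.497 × 1.37 × 0.533)) = 4.80 s.

4.80 s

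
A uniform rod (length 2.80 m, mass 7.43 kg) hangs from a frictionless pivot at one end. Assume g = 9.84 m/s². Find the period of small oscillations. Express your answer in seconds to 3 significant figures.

2.74 s

For a physical pendulum T = 2π√(I/(mgd)), with d = 1.400 m from pivot to centre of mass.
I_cm = mL²/12 = 7.43 × 2.80²/12 = 4.854 kg·m²; I = I_cm + md² = 4.854 + 7.43 × 1.400² = 19.42 kg·m².
T = 2π√(19.42/(7.43 × 9.84 × 1.400)) = 2.74 s.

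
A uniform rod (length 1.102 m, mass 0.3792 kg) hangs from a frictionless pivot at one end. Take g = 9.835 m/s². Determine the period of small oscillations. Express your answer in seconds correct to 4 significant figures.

For a physical pendulum T = 2π√(I/(mgd)), with d = 0.55100 m from pivot to centre of mass.
I_cm = mL²/12 = 0.3792 × 1.102²/12 = 0.038375 kg·m²; I = I_cm + md² = 0.038375 + 0.3792 × 0.55100² = 0.15350 kg·m².
T = 2π√(0.15350/(0.3792 × 9.835 × 0.55100)) = 1.717 s.

1.717 s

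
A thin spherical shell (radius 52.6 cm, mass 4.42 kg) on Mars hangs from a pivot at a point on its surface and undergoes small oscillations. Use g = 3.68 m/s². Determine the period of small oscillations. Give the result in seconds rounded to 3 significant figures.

3.07 s

I_cm = (2/3)mr² = 0.8153 kg·m². The pivot is at distance d = 0.526 m from the centre of mass.
By the parallel-axis theorem, I = I_cm + md² = 0.8153 + 1.223 = 2.038 kg·m².
T = 2π√(I/(mgd)) = 2π√(2.038/(4.42 × 3.68 × 0.526)) = 3.07 s.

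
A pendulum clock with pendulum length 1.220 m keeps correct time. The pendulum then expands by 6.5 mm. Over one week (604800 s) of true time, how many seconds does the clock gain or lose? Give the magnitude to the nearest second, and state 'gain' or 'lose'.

lose 1605 s

T ∝ √L, so T'/T = √(1.22650/1.220) = 1.00266.
In 604800 s of true time the clock registers 604800/1.00266 = 603195.3 s, so it loses 1605 s.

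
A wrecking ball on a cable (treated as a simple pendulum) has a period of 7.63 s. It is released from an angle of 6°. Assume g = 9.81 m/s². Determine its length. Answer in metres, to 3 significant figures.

From T = 2π√(L/g), L = gT²/(4π²) = 9.81 × 7.630²/(4π²) = 14.5 m.

14.5 m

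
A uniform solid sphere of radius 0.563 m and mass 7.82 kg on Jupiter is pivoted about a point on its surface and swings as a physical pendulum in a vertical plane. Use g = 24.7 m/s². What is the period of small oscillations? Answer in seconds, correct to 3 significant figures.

I_cm = (2/5)mr² = 0.9915 kg·m². The pivot is at distance d = 0.563 m from the centre of mass.
By the parallel-axis theorem, I = I_cm + md² = 0.9915 + 2.479 = 3.470 kg·m².
T = 2π√(I/(mgd)) = 2π√(3.470/(7.82 × 24.7 × 0.563)) = 1.12 s.

1.12 s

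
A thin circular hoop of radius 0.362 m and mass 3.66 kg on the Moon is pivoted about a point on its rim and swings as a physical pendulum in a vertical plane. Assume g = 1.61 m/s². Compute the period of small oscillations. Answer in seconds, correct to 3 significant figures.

4.21 s

I_cm = mr² = 0.4796 kg·m². The pivot is at distance d = 0.362 m from the centre of mass.
By the parallel-axis theorem, I = I_cm + md² = 0.4796 + 0.4796 = 0.9592 kg·m².
T = 2π√(I/(mgd)) = 2π√(0.9592/(3.66 × 1.61 × 0.362)) = 4.21 s.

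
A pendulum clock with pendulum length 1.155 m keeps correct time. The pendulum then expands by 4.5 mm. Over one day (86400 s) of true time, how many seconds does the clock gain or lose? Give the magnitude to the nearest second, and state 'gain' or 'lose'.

T ∝ √L, so T'/T = √(1.15950/1.155) = 1.00195.
In 86400 s of true time the clock registers 86400/1.00195 = 86232.2 s, so it loses 168 s.

lose 168 s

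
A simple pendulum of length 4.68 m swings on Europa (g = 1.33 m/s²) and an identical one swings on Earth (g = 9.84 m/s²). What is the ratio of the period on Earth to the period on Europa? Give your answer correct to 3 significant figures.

0.368

T ∝ 1/√g, so T₂/T₁ = √(g₁/g₂) = √(1.33/9.84) = 0.368.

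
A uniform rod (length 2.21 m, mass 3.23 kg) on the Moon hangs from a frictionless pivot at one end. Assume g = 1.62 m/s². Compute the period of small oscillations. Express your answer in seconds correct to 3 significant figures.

For a physical pendulum T = 2π√(I/(mgd)), with d = 1.105 m from pivot to centre of mass.
I_cm = mL²/12 = 3.23 × 2.21²/12 = 1.315 kg·m²; I = I_cm + md² = 1.315 + 3.23 × 1.105² = 5.259 kg·m².
T = 2π√(5.259/(3.23 × 1.62 × 1.105)) = 5.99 s.

5.99 s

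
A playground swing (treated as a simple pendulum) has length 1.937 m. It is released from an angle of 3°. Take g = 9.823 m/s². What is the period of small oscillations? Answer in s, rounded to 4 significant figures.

2.790 s

T = 2π√(L/g) = 2π√(1.937/9.823) = 2π × 0.44406 = 2.790 s.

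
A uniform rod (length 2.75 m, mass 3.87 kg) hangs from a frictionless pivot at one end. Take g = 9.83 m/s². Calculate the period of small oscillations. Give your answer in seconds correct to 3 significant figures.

For a physical pendulum T = 2π√(I/(mgd)), with d = 1.375 m from pivot to centre of mass.
I_cm = mL²/12 = 3.87 × 2.75²/12 = 2.439 kg·m²; I = I_cm + md² = 2.439 + 3.87 × 1.375² = 9.756 kg·m².
T = 2π√(9.756/(3.87 × 9.83 × 1.375)) = 2.71 s.

2.71 s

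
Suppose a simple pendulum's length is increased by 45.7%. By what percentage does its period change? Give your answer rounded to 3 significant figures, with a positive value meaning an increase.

20.7%

T ∝ √L, so T'/T = √(1.457) = 1.207.
Percentage change in T = (1.207 − 1) × 100% = 20.7%.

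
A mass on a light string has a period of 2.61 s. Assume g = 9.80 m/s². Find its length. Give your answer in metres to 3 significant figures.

From T = 2π√(L/g), L = gT²/(4π²) = 9.80 × 2.610²/(4π²) = 1.69 m.

1.69 m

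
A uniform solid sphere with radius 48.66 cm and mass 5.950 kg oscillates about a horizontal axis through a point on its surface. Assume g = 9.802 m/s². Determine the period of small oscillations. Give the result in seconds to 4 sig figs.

I_cm = (2/5)mr² = 0.56354 kg·m². The pivot is at distance d = 0.4866 m from the centre of mass.
By the parallel-axis theorem, I = I_cm + md² = 0.56354 + 1.4088 = 1.9724 kg·m².
T = 2π√(I/(mgd)) = 2π√(1.9724/(5.950 × 9.802 × 0.4866)) = 1.656 s.

1.656 s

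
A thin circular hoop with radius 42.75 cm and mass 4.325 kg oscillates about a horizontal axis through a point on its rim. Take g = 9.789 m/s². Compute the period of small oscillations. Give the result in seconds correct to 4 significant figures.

1.857 s

I_cm = mr² = 0.79042 kg·m². The pivot is at distance d = 0.4275 m from the centre of mass.
By the parallel-axis theorem, I = I_cm + md² = 0.79042 + 0.79042 = 1.5808 kg·m².
T = 2π√(I/(mgd)) = 2π√(1.5808/(4.325 × 9.789 × 0.4275)) = 1.857 s.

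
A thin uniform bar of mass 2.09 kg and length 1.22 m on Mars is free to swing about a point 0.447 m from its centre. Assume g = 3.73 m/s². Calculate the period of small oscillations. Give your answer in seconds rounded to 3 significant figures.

For a physical pendulum T = 2π√(I/(mgd)), with d = 0.4470 m from pivot to centre of mass.
I_cm = mL²/12 = 2.09 × 1.22²/12 = 0.2592 kg·m²; I = I_cm + md² = 0.2592 + 2.09 × 0.4470² = 0.6768 kg·m².
T = 2π√(0.6768/(2.09 × 3.73 × 0.4470)) = 2.77 s.

2.77 s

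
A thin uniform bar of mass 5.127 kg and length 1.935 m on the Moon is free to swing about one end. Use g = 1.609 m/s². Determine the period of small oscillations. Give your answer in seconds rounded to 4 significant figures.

5.626 s

For a physical pendulum T = 2π√(I/(mgd)), with d = 0.96750 m from pivot to centre of mass.
I_cm = mL²/12 = 5.127 × 1.935²/12 = 1.5997 kg·m²; I = I_cm + md² = 1.5997 + 5.127 × 0.96750² = 6.3989 kg·m².
T = 2π√(6.3989/(5.127 × 1.609 × 0.96750)) = 5.626 s.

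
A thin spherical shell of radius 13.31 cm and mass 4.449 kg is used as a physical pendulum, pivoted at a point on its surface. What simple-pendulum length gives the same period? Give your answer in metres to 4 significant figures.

The equivalent simple-pendulum length is L_eq = I/(md), where I is about the pivot and d = 0.13310 m.
I_cm = (2/3)mR² = 0.052544 kg·m², so I = I_cm + md² = 0.052544 + 0.078817 = 0.13136 kg·m².
L_eq = 0.13136/(4.449 × 0.13310) = 0.2218 m.

0.2218 m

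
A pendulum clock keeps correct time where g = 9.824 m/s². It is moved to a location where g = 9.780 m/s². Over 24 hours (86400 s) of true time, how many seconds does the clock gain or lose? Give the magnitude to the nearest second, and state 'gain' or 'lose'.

lose 194 s

The clock's period scales as T ∝ 1/√g, so T'/T = √(9.824/9.780) = 1.00225.
In 86400 s of true time the clock registers 86400/1.00225 = 86206.3 s, so it loses 194 s.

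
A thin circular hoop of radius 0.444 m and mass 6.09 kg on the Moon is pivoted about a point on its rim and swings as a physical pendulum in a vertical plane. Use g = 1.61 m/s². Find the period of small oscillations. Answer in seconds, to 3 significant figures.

4.67 s

I_cm = mr² = 1.201 kg·m². The pivot is at distance d = 0.444 m from the centre of mass.
By the parallel-axis theorem, I = I_cm + md² = 1.201 + 1.201 = 2.401 kg·m².
T = 2π√(I/(mgd)) = 2π√(2.401/(6.09 × 1.61 × 0.444)) = 4.67 s.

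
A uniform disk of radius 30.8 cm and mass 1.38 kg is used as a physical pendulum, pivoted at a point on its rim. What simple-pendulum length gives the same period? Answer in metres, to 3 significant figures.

0.462 m

The equivalent simple-pendulum length is L_eq = I/(md), where I is about the pivot and d = 0.3080 m.
I_cm = ½mR² = 0.06546 kg·m², so I = I_cm + md² = 0.06546 + 0.1309 = 0.1964 kg·m².
L_eq = 0.1964/(1.38 × 0.3080) = 0.462 m.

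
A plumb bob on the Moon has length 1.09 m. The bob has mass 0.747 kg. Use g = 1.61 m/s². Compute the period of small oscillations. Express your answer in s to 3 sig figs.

T = 2π√(L/g) = 2π√(1.09/1.61) = 2π × 0.8228 = 5.17 s.

5.17 s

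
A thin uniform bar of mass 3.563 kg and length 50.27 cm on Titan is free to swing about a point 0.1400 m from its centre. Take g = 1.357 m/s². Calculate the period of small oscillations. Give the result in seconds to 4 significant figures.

2.907 s

For a physical pendulum T = 2π√(I/(mgd)), with d = 0.14000 m from pivot to centre of mass.
I_cm = mL²/12 = 3.563 × 0.5027²/12 = 0.075033 kg·m²; I = I_cm + md² = 0.075033 + 3.563 × 0.14000² = 0.14487 kg·m².
T = 2π√(0.14487/(3.563 × 1.357 × 0.14000)) = 2.907 s.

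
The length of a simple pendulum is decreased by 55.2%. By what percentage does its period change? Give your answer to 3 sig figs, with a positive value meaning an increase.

T ∝ √L, so T'/T = √(0.4480) = 0.6693.
Percentage change in T = (0.6693 − 1) × 100% = -33.1%.

-33.1%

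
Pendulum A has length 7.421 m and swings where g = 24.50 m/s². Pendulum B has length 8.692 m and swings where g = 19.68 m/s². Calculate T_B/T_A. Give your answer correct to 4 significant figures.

T = 2π√(L/g), so T_B/T_A = √((L_B/g_B)/(L_A/g_A)) = √((8.692/19.68)/(7.421/24.50)) = 1.208.

1.208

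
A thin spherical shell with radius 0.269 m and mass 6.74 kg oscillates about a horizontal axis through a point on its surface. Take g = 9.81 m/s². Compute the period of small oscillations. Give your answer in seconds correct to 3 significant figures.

I_cm = (2/3)mr² = 0.3251 kg·m². The pivot is at distance d = 0.269 m from the centre of mass.
By the parallel-axis theorem, I = I_cm + md² = 0.3251 + 0.4877 = 0.8129 kg·m².
T = 2π√(I/(mgd)) = 2π√(0.8129/(6.74 × 9.81 × 0.269)) = 1.34 s.

1.34 s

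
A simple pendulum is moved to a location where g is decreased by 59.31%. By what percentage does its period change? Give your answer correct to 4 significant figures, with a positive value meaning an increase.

T ∝ 1/√g, so T'/T = 1/√(0.40690) = 1.5677.
Percentage change in T = (1.5677 − 1) × 100% = 56.77%.

56.77%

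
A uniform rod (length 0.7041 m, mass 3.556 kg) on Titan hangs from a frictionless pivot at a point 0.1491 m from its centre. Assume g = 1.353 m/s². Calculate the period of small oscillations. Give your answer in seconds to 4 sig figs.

3.526 s

For a physical pendulum T = 2π√(I/(mgd)), with d = 0.14910 m from pivot to centre of mass.
I_cm = mL²/12 = 3.556 × 0.7041²/12 = 0.14691 kg·m²; I = I_cm + md² = 0.14691 + 3.556 × 0.14910² = 0.22596 kg·m².
T = 2π√(0.22596/(3.556 × 1.353 × 0.14910)) = 3.526 s.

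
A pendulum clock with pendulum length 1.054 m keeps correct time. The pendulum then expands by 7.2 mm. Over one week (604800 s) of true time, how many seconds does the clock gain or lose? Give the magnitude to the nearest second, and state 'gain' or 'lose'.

T ∝ √L, so T'/T = √(1.06120/1.054) = 1.00341.
In 604800 s of true time the clock registers 604800/1.00341 = 602744.8 s, so it loses 2055 s.

lose 2055 s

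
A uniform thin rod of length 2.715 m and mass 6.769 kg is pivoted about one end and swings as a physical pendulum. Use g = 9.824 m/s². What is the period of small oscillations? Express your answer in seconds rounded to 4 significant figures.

2.697 s

For a physical pendulum T = 2π√(I/(mgd)), with d = 1.3575 m from pivot to centre of mass.
I_cm = mL²/12 = 6.769 × 2.715²/12 = 4.1580 kg·m²; I = I_cm + md² = 4.1580 + 6.769 × 1.3575² = 16.632 kg·m².
T = 2π√(16.632/(6.769 × 9.824 × 1.3575)) = 2.697 s.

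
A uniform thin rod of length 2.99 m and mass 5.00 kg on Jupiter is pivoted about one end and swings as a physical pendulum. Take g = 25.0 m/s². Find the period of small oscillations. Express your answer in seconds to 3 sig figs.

1.77 s

For a physical pendulum T = 2π√(I/(mgd)), with d = 1.495 m from pivot to centre of mass.
I_cm = mL²/12 = 5.00 × 2.99²/12 = 3.725 kg·m²; I = I_cm + md² = 3.725 + 5.00 × 1.495² = 14.90 kg·m².
T = 2π√(14.90/(5.00 × 25.0 × 1.495)) = 1.77 s.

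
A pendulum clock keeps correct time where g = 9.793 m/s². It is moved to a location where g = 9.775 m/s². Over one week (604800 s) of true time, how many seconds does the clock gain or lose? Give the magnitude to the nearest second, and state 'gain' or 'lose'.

The clock's period scales as T ∝ 1/√g, so T'/T = √(9.793/9.775) = 1.00092.
In 604800 s of true time the clock registers 604800/1.00092 = 604243.9 s, so it loses 556 s.

lose 556 s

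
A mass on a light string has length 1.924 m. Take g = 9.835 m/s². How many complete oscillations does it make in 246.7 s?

T = 2π√(L/g) = 2π√(1.924/9.835) = 2.7790 s.
Number of complete oscillations = ⌊246.7/2.7790⌋ = ⌊88.772⌋ = 88.

88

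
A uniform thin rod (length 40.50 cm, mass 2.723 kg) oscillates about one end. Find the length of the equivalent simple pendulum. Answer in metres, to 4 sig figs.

The equivalent simple-pendulum length is L_eq = I/(md), where I is about the pivot and d = 0.20250 m.
I_cm = (1/12)mL² = 0.037220 kg·m², so I = I_cm + md² = 0.037220 + 0.11166 = 0.14888 kg·m².
L_eq = 0.14888/(2.723 × 0.20250) = 0.2700 m.

0.2700 m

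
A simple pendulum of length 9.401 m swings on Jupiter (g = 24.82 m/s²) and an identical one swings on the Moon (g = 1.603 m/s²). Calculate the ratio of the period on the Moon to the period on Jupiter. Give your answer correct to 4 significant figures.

T ∝ 1/√g, so T₂/T₁ = √(g₁/g₂) = √(24.82/1.603) = 3.935.

3.935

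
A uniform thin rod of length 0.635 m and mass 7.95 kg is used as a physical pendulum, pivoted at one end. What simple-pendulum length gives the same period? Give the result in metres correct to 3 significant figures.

The equivalent simple-pendulum length is L_eq = I/(md), where I is about the pivot and d = 0.3175 m.
I_cm = (1/12)mL² = 0.2671 kg·m², so I = I_cm + md² = 0.2671 + 0.8014 = 1.069 kg·m².
L_eq = 1.069/(7.95 × 0.3175) = 0.423 m.

0.423 m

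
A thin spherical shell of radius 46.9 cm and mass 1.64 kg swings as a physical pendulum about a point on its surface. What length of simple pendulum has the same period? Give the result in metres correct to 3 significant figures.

The equivalent simple-pendulum length is L_eq = I/(md), where I is about the pivot and d = 0.4690 m.
I_cm = (2/3)mR² = 0.2405 kg·m², so I = I_cm + md² = 0.2405 + 0.3607 = 0.6012 kg·m².
L_eq = 0.6012/(1.64 × 0.4690) = 0.782 m.

0.782 m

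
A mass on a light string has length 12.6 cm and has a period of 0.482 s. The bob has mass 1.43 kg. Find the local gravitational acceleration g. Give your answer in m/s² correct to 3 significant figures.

From T = 2π√(L/g), g = 4π²L/T² = 4π² × 0.126/0.4820² = 21.4 m/s².

21.4 m/s²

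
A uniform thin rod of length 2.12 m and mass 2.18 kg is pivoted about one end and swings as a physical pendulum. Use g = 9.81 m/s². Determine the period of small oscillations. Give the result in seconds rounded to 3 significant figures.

For a physical pendulum T = 2π√(I/(mgd)), with d = 1.060 m from pivot to centre of mass.
I_cm = mL²/12 = 2.18 × 2.12²/12 = 0.8165 kg·m²; I = I_cm + md² = 0.8165 + 2.18 × 1.060² = 3.266 kg·m².
T = 2π√(3.266/(2.18 × 9.81 × 1.060)) = 2.38 s.

2.38 s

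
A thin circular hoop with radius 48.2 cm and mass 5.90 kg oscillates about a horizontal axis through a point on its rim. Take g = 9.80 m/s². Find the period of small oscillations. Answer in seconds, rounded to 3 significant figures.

1.97 s

I_cm = mr² = 1.371 kg·m². The pivot is at distance d = 0.482 m from the centre of mass.
By the parallel-axis theorem, I = I_cm + md² = 1.371 + 1.371 = 2.741 kg·m².
T = 2π√(I/(mgd)) = 2π√(2.741/(5.90 × 9.80 × 0.482)) = 1.97 s.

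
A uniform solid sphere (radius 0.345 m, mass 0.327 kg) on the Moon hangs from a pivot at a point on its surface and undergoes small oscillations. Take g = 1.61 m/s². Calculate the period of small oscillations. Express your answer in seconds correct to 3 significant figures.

I_cm = (2/5)mr² = 0.01557 kg·m². The pivot is at distance d = 0.345 m from the centre of mass.
By the parallel-axis theorem, I = I_cm + md² = 0.01557 + 0.03892 = 0.05449 kg·m².
T = 2π√(I/(mgd)) = 2π√(0.05449/(0.327 × 1.61 × 0.345)) = 3.44 s.

3.44 s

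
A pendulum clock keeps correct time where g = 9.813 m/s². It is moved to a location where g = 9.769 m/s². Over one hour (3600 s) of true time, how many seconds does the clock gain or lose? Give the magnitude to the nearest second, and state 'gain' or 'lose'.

The clock's period scales as T ∝ 1/√g, so T'/T = √(9.813/9.769) = 1.00225.
In 3600 s of true time the clock registers 3600/1.00225 = 3591.9 s, so it loses 8 s.

lose 8 s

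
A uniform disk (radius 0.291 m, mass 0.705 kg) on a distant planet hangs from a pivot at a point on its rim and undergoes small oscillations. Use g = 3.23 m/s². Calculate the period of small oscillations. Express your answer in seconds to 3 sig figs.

2.31 s

I_cm = ½mr² = 0.02985 kg·m². The pivot is at distance d = 0.291 m from the centre of mass.
By the parallel-axis theorem, I = I_cm + md² = 0.02985 + 0.05970 = 0.08955 kg·m².
T = 2π√(I/(mgd)) = 2π√(0.08955/(0.705 × 3.23 × 0.291)) = 2.31 s.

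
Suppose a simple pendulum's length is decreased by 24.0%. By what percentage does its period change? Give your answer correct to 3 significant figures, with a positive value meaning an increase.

T ∝ √L, so T'/T = √(0.7600) = 0.8718.
Percentage change in T = (0.8718 − 1) × 100% = -12.8%.

-12.8%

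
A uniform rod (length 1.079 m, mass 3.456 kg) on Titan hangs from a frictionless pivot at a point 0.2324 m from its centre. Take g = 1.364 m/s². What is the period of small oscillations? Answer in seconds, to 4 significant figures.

For a physical pendulum T = 2π√(I/(mgd)), with d = 0.23240 m from pivot to centre of mass.
I_cm = mL²/12 = 3.456 × 1.079²/12 = 0.33530 kg·m²; I = I_cm + md² = 0.33530 + 3.456 × 0.23240² = 0.52196 kg·m².
T = 2π√(0.52196/(3.456 × 1.364 × 0.23240)) = 4.337 s.

4.337 s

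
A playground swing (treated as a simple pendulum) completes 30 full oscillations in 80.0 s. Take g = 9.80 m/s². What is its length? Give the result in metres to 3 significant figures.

1.77 m

T = 80.0/30 = 2.667 s.
From T = 2π√(L/g), L = gT²/(4π²) = 9.80 × 2.667²/(4π²) = 1.77 m.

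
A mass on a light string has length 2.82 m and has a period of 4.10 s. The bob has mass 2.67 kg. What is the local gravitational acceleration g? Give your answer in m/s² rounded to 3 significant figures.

6.62 m/s²

From T = 2π√(L/g), g = 4π²L/T² = 4π² × 2.82/4.100² = 6.62 m/s².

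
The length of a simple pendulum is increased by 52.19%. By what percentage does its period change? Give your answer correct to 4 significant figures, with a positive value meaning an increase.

T ∝ √L, so T'/T = √(1.5219) = 1.2337.
Percentage change in T = (1.2337 − 1) × 100% = 23.37%.

23.37%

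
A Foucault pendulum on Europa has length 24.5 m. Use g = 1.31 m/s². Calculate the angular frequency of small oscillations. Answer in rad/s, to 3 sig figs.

ω = √(g/L) = √(1.31/24.5) = 0.231 rad/s.

0.231 rad/s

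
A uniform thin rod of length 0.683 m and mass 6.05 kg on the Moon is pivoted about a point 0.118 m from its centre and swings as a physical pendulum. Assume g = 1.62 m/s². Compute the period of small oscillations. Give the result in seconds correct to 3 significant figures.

For a physical pendulum T = 2π√(I/(mgd)), with d = 0.1180 m from pivot to centre of mass.
I_cm = mL²/12 = 6.05 × 0.683²/12 = 0.2352 kg·m²; I = I_cm + md² = 0.2352 + 6.05 × 0.1180² = 0.3194 kg·m².
T = 2π√(0.3194/(6.05 × 1.62 × 0.1180)) = 3.30 s.

3.30 s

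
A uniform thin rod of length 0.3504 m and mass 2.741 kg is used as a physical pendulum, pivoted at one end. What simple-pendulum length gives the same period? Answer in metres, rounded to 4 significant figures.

The equivalent simple-pendulum length is L_eq = I/(md), where I is about the pivot and d = 0.17520 m.
I_cm = (1/12)mL² = 0.028045 kg·m², so I = I_cm + md² = 0.028045 + 0.084135 = 0.11218 kg·m².
L_eq = 0.11218/(2.741 × 0.17520) = 0.2336 m.

0.2336 m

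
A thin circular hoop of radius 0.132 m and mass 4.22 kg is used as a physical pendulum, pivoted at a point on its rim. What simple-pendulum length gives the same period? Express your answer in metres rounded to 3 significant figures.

0.264 m

The equivalent simple-pendulum length is L_eq = I/(md), where I is about the pivot and d = 0.1320 m.
I_cm = mR² = 0.07353 kg·m², so I = I_cm + md² = 0.07353 + 0.07353 = 0.1471 kg·m².
L_eq = 0.1471/(4.22 × 0.1320) = 0.264 m.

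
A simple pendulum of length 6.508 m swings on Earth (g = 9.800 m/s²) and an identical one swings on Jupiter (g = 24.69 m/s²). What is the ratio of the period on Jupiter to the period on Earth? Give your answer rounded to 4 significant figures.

0.6300

T ∝ 1/√g, so T₂/T₁ = √(g₁/g₂) = √(9.800/24.69) = 0.6300.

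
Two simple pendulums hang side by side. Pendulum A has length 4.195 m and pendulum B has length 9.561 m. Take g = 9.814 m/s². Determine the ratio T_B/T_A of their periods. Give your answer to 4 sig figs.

T ∝ √L, so T_B/T_A = √(L_B/L_A) = √(9.561/4.195) = 1.510.

1.510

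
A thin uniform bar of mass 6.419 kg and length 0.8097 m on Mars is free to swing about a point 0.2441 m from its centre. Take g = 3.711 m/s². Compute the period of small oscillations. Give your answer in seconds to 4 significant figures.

2.231 s

For a physical pendulum T = 2π√(I/(mgd)), with d = 0.24410 m from pivot to centre of mass.
I_cm = mL²/12 = 6.419 × 0.8097²/12 = 0.35070 kg·m²; I = I_cm + md² = 0.35070 + 6.419 × 0.24410² = 0.73317 kg·m².
T = 2π√(0.73317/(6.419 × 3.711 × 0.24410)) = 2.231 s.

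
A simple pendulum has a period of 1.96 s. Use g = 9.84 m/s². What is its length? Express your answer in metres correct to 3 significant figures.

0.958 m

From T = 2π√(L/g), L = gT²/(4π²) = 9.84 × 1.960²/(4π²) = 0.958 m.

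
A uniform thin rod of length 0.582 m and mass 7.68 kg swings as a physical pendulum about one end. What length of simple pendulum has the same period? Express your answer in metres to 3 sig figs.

The equivalent simple-pendulum length is L_eq = I/(md), where I is about the pivot and d = 0.2910 m.
I_cm = (1/12)mL² = 0.2168 kg·m², so I = I_cm + md² = 0.2168 + 0.6504 = 0.8671 kg·m².
L_eq = 0.8671/(7.68 × 0.2910) = 0.388 m.

0.388 m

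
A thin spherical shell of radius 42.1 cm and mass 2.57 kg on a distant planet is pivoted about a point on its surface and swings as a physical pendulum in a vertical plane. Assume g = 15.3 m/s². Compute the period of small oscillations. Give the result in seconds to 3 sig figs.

1.35 s

I_cm = (2/3)mr² = 0.3037 kg·m². The pivot is at distance d = 0.421 m from the centre of mass.
By the parallel-axis theorem, I = I_cm + md² = 0.3037 + 0.4555 = 0.7592 kg·m².
T = 2π√(I/(mgd)) = 2π√(0.7592/(2.57 × 15.3 × 0.421)) = 1.35 s.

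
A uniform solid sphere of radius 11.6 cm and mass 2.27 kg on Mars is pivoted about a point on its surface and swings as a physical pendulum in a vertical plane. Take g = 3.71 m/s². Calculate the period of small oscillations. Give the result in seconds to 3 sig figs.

1.31 s

I_cm = (2/5)mr² = 0.01222 kg·m². The pivot is at distance d = 0.116 m from the centre of mass.
By the parallel-axis theorem, I = I_cm + md² = 0.01222 + 0.03055 = 0.04276 kg·m².
T = 2π√(I/(mgd)) = 2π√(0.04276/(2.27 × 3.71 × 0.116)) = 1.31 s.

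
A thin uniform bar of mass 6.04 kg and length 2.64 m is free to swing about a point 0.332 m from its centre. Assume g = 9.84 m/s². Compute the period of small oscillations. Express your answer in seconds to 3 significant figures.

For a physical pendulum T = 2π√(I/(mgd)), with d = 0.3320 m from pivot to centre of mass.
I_cm = mL²/12 = 6.04 × 2.64²/12 = 3.508 kg·m²; I = I_cm + md² = 3.508 + 6.04 × 0.3320² = 4.174 kg·m².
T = 2π√(4.174/(6.04 × 9.84 × 0.3320)) = 2.89 s.

2.89 s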